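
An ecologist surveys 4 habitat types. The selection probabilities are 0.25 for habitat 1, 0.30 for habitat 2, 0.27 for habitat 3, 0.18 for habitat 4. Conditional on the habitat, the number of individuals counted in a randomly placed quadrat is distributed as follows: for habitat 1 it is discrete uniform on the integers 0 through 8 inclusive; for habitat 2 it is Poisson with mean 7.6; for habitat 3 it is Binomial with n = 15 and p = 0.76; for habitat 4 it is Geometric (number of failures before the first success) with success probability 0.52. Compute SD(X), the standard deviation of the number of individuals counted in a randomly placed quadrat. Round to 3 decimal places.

Per component, 1: μ=4, E[X²]=22.6667; 2: μ=7.6, E[X²]=65.36; 3: μ=11.4, E[X²]=132.696; 4: μ=0.923077, E[X²]=2.62722.
E[X] = 0.25·4 + 0.3·7.6 + 0.27·11.4 + 0.18·0.923077 = 6.52415.
E[X²] = 0.25·22.6667 + 0.3·65.36 + 0.27·132.696 + 0.18·2.62722 = 61.5755.
Var(X) = E[X²] − (E[X])² = 61.5755 − 42.5646 = 19.0109.
SD(X) = √19.0109 = 4.36015.

4.360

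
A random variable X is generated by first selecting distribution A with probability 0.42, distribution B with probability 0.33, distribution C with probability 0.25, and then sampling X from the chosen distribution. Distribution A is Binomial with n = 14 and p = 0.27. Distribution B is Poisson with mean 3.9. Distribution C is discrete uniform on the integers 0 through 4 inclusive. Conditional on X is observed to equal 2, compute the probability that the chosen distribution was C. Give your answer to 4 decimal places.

0.3037

Likelihoods P(X=2 | ·): A: 0.15193; B: 0.15394; C: 0.2.
Posterior ∝ prior × likelihood. Numerator for C: 0.25·0.2 = 0.05.
Normalizing constant: 0.42·0.15193 + 0.33·0.15394 + 0.25·0.2 = 0.164611.
P(C | observation) = 0.05 / 0.164611 = 0.303747.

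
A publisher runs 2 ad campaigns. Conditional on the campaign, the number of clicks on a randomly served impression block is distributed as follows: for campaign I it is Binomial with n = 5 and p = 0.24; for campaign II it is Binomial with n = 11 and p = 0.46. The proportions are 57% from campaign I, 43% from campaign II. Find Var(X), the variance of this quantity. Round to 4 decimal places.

Per component, I: μ=1.2, E[X²]=2.352; II: μ=5.06, E[X²]=28.336.
E[X] = 0.57·1.2 + 0.43·5.06 = 2.8598.
E[X²] = 0.57·2.352 + 0.43·28.336 = 13.5251.
Var(X) = E[X²] − (E[X])² = 13.5251 − 8.17846 = 5.34666.

5.3467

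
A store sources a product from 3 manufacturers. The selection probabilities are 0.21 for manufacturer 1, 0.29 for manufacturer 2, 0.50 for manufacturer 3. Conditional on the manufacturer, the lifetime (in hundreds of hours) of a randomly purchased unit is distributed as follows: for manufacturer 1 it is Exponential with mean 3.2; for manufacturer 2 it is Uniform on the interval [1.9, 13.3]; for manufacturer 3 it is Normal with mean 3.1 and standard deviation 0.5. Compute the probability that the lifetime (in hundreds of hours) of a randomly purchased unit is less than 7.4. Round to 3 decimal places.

Conditional on each manufacturer, P(X < 7.4): 1: 0.900987; 2: 0.482456; 3: 1.
By total probability, P(X < 7.4) = 0.21·0.900987 + 0.29·0.482456 + 0.5·1 = 0.829119.

0.829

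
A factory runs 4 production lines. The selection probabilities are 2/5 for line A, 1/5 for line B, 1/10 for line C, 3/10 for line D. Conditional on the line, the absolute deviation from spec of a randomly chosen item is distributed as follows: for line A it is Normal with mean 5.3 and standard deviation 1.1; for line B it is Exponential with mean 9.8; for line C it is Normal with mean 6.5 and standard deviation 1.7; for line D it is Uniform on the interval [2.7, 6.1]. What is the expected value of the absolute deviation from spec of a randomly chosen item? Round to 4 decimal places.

Component means — A: 5.3; B: 9.8; C: 6.5; D: 4.4.
E[X] = 0.4·5.3 + 0.2·9.8 + 0.1·6.5 + 0.3·4.4 = 6.05.

6.0500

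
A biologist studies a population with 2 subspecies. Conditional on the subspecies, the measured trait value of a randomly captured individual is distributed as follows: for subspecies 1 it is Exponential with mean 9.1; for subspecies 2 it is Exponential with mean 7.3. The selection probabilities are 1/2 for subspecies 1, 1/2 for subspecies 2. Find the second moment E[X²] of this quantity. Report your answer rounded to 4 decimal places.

136.1000

For each component E[X²] = Var + (mean)², giving 1: 165.62; 2: 106.58.
Overall E[X²] = 0.5·165.62 + 0.5·106.58 = 136.1.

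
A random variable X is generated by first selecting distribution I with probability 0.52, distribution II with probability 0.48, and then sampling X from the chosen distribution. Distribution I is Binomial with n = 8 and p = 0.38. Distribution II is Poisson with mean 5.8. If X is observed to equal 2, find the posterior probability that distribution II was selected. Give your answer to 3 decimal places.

Likelihoods P(X=2 | ·): I: 0.229655; II: 0.0509235.
Posterior ∝ prior × likelihood. Numerator for II: 0.48·0.0509235 = 0.0244433.
Normalizing constant: 0.52·0.229655 + 0.48·0.0509235 = 0.143864.
P(II | observation) = 0.0244433 / 0.143864 = 0.169906.

0.170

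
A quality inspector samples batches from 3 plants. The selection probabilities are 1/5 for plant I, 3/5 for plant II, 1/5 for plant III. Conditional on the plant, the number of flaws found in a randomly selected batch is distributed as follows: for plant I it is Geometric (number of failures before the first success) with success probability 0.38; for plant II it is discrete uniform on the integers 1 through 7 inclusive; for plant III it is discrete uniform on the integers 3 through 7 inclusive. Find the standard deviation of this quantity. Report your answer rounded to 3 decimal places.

2.215

Per component, I: μ=1.63158, E[X²]=6.95568; II: μ=4, E[X²]=20; III: μ=5, E[X²]=27.
E[X] = 0.2·1.63158 + 0.6·4 + 0.2·5 = 3.72632.
E[X²] = 0.2·6.95568 + 0.6·20 + 0.2·27 = 18.7911.
Var(X) = E[X²] − (E[X])² = 18.7911 − 13.8854 = 4.90571.
SD(X) = √4.90571 = 2.21488.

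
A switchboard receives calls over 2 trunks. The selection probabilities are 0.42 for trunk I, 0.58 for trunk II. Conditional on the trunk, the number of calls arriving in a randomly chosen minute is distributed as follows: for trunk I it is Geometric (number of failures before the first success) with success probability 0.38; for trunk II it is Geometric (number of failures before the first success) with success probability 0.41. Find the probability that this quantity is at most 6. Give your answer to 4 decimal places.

Conditional on each trunk, P(X ≤ 6): I: 0.964784; II: 0.975113.
By total probability, P(X ≤ 6) = 0.42·0.964784 + 0.58·0.975113 = 0.970775.

0.9708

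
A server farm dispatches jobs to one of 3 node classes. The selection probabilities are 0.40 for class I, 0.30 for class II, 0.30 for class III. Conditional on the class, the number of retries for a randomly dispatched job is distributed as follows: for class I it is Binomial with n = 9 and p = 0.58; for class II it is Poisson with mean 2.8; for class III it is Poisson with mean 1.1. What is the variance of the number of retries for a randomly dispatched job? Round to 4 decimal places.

5.0468

Per component, I: μ=5.22, E[X²]=29.4408; II: μ=2.8, E[X²]=10.64; III: μ=1.1, E[X²]=2.31.
E[X] = 0.4·5.22 + 0.3·2.8 + 0.3·1.1 = 3.258.
E[X²] = 0.4·29.4408 + 0.3·10.64 + 0.3·2.31 = 15.6613.
Var(X) = E[X²] − (E[X])² = 15.6613 − 10.6146 = 5.04676.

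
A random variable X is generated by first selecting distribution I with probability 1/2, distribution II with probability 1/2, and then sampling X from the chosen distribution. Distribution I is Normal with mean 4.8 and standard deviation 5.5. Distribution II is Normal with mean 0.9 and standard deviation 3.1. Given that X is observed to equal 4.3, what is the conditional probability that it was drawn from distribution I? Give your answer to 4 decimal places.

Likelihoods f(4.3 | ·): I: 0.0722358; II: 0.0705243.
Posterior ∝ prior × likelihood. Numerator for I: 0.5·0.0722358 = 0.0361179.
Normalizing constant: 0.5·0.0722358 + 0.5·0.0705243 = 0.0713801.
P(I | observation) = 0.0361179 / 0.0713801 = 0.505994.

0.5060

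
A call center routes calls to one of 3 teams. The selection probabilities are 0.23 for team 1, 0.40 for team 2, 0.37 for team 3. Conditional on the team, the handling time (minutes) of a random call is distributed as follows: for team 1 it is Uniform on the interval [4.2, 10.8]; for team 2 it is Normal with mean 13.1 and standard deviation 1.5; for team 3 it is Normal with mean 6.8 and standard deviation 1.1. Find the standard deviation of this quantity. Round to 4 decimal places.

3.3141

Per component, 1: μ=7.5, E[X²]=59.88; 2: μ=13.1, E[X²]=173.86; 3: μ=6.8, E[X²]=47.45.
E[X] = 0.23·7.5 + 0.4·13.1 + 0.37·6.8 = 9.481.
E[X²] = 0.23·59.88 + 0.4·173.86 + 0.37·47.45 = 100.873.
Var(X) = E[X²] − (E[X])² = 100.873 − 89.8894 = 10.9835.
SD(X) = √10.9835 = 3.31414.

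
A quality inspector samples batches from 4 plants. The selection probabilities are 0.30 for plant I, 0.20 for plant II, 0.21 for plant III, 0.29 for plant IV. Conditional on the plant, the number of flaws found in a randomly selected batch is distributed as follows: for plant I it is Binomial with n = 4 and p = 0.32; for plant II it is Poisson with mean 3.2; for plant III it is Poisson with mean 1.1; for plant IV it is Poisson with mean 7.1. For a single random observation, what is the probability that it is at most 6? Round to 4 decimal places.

Conditional on each plant, P(X ≤ 6): I: 1; II: 0.955381; III: 0.999851; IV: 0.43492.
By total probability, P(X ≤ 6) = 0.3·1 + 0.2·0.955381 + 0.21·0.999851 + 0.29·0.43492 = 0.827172.

0.8272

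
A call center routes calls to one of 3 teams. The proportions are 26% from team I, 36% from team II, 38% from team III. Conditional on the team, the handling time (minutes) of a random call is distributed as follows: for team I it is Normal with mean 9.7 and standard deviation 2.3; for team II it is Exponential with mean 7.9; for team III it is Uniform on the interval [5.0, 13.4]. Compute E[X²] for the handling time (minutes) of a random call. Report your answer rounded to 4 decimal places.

105.1716

For each component E[X²] = Var + (mean)², giving I: 99.38; II: 124.82; III: 90.52.
Overall E[X²] = 0.26·99.38 + 0.36·124.82 + 0.38·90.52 = 105.172.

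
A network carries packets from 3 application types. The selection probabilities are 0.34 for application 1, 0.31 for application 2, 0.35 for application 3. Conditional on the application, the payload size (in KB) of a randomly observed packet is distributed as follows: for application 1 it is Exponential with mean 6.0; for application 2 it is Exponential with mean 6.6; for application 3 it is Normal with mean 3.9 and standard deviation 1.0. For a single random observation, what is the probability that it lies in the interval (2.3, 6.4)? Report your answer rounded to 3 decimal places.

Conditional on each application, P(2.3 < X < 6.4): 1: 0.337432; 2: 0.326559; 3: 0.938991.
By total probability, P(2.3 < X < 6.4) = 0.34·0.337432 + 0.31·0.326559 + 0.35·0.938991 = 0.544607.

0.545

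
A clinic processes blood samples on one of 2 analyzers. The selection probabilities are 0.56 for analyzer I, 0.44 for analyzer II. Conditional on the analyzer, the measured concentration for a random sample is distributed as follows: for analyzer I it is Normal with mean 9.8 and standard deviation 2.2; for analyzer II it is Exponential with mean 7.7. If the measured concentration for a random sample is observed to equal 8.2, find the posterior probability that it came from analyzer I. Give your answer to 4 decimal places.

Likelihoods f(8.2 | ·): I: 0.139198; II: 0.0447728.
Posterior ∝ prior × likelihood. Numerator for I: 0.56·0.139198 = 0.0779508.
Normalizing constant: 0.56·0.139198 + 0.44·0.0447728 = 0.0976508.
P(I | observation) = 0.0779508 / 0.0976508 = 0.798261.

0.7983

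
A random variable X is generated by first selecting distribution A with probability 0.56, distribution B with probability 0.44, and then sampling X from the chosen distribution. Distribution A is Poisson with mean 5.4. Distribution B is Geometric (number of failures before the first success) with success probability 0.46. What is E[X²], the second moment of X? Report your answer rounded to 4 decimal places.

21.0828

For each component E[X²] = Var + (mean)², giving A: 34.56; B: 3.93006.
Overall E[X²] = 0.56·34.56 + 0.44·3.93006 = 21.0828.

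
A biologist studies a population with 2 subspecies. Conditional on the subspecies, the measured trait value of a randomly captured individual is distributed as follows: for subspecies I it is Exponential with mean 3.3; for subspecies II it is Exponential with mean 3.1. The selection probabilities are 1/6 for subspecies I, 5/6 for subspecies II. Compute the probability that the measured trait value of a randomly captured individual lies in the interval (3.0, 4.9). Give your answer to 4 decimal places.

0.1745

Conditional on each subspecies, P(3.0 < X < 4.9): I: 0.176354; II: 0.174098.
By total probability, P(3.0 < X < 4.9) = 0.166667·0.176354 + 0.833333·0.174098 = 0.174474.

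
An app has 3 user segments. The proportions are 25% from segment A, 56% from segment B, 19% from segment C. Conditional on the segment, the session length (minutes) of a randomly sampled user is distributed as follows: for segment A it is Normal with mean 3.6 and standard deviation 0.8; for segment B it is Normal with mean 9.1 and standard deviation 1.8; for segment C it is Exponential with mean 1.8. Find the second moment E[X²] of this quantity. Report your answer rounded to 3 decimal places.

52.819

For each component E[X²] = Var + (mean)², giving A: 13.6; B: 86.05; C: 6.48.
Overall E[X²] = 0.25·13.6 + 0.56·86.05 + 0.19·6.48 = 52.8192.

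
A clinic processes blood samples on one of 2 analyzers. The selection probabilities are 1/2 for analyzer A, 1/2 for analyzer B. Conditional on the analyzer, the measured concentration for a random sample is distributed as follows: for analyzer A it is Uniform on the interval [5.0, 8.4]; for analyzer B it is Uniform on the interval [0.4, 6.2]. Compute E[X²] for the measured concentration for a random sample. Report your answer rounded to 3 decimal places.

For each component E[X²] = Var + (mean)², giving A: 45.8533; B: 13.6933.
Overall E[X²] = 0.5·45.8533 + 0.5·13.6933 = 29.7733.

29.773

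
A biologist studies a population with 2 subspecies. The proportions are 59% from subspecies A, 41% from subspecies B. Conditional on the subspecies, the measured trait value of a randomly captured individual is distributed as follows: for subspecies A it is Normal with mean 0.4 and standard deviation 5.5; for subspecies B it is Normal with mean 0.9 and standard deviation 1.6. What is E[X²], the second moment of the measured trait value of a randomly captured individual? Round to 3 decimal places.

19.324

For each component E[X²] = Var + (mean)², giving A: 30.41; B: 3.37.
Overall E[X²] = 0.59·30.41 + 0.41·3.37 = 19.3236.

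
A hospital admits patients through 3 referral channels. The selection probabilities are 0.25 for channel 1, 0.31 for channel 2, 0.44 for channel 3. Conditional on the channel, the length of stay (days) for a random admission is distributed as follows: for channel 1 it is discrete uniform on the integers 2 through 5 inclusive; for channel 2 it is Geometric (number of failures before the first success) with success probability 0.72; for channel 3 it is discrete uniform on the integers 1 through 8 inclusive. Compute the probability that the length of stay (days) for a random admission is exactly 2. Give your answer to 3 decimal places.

Conditional on each channel, P(X = 2): 1: 0.25; 2: 0.056448; 3: 0.125.
By total probability, P(X = 2) = 0.25·0.25 + 0.31·0.056448 + 0.44·0.125 = 0.134999.

0.135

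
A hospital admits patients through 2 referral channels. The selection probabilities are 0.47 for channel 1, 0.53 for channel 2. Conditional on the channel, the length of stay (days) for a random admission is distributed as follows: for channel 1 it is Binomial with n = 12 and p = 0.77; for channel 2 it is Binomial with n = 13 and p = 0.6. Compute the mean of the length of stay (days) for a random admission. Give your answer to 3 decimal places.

8.477

Component means — 1: 9.24; 2: 7.8.
E[X] = 0.47·9.24 + 0.53·7.8 = 8.4768.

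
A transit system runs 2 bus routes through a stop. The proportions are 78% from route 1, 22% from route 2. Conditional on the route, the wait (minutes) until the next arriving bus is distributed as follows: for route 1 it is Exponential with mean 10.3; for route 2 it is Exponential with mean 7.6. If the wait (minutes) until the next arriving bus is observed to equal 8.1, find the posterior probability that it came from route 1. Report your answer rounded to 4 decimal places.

Likelihoods f(8.1 | ·): 1: 0.0442212; 2: 0.0453231.
Posterior ∝ prior × likelihood. Numerator for 1: 0.78·0.0442212 = 0.0344925.
Normalizing constant: 0.78·0.0442212 + 0.22·0.0453231 = 0.0444636.
P(1 | observation) = 0.0344925 / 0.0444636 = 0.775747.

0.7757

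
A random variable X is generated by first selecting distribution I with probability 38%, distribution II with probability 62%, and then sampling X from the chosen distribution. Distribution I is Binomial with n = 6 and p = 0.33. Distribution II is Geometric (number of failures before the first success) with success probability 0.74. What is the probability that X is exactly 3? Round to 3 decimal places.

Conditional on each component, P(X = 3): I: 0.21617; II: 0.0130062.
By total probability, P(X = 3) = 0.38·0.21617 + 0.62·0.0130062 = 0.0902086.

0.090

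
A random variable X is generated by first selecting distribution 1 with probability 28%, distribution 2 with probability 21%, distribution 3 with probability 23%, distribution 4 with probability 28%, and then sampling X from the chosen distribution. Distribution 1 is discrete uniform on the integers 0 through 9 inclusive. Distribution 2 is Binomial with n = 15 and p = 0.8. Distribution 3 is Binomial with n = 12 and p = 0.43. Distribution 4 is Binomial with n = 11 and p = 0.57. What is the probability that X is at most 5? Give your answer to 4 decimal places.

0.3908

Conditional on each component, P(X ≤ 5): 1: 0.6; 2: 0.000113226; 3: 0.583284; 4: 0.316554.
By total probability, P(X ≤ 5) = 0.28·0.6 + 0.21·0.000113226 + 0.23·0.583284 + 0.28·0.316554 = 0.390814.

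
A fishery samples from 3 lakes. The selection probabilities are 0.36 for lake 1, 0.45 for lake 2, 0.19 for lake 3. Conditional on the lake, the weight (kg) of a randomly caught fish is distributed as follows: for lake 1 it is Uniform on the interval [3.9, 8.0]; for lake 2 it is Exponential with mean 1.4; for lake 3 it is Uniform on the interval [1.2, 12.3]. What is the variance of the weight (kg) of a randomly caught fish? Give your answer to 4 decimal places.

Per component, 1: μ=5.95, E[X²]=36.8033; 2: μ=1.4, E[X²]=3.92; 3: μ=6.75, E[X²]=55.83.
E[X] = 0.36·5.95 + 0.45·1.4 + 0.19·6.75 = 4.0545.
E[X²] = 0.36·36.8033 + 0.45·3.92 + 0.19·55.83 = 25.6209.
Var(X) = E[X²] − (E[X])² = 25.6209 − 16.439 = 9.18193.

9.1819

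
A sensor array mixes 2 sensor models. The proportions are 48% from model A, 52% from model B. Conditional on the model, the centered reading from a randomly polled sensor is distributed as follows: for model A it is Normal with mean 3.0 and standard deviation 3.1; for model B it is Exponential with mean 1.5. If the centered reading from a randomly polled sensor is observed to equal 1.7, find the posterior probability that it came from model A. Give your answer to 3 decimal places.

Likelihoods f(1.7 | ·): A: 0.117859; B: 0.214639.
Posterior ∝ prior × likelihood. Numerator for A: 0.48·0.117859 = 0.0565721.
Normalizing constant: 0.48·0.117859 + 0.52·0.214639 = 0.168184.
P(A | observation) = 0.0565721 / 0.168184 = 0.33637.

0.336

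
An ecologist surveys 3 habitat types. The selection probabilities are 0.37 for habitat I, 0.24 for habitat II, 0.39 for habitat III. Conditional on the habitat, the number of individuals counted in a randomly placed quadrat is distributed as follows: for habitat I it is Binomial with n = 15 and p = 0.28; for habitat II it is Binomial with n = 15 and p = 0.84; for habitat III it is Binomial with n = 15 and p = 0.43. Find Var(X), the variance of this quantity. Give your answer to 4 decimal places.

13.5730

Per component, I: μ=4.2, E[X²]=20.664; II: μ=12.6, E[X²]=160.776; III: μ=6.45, E[X²]=45.279.
E[X] = 0.37·4.2 + 0.24·12.6 + 0.39·6.45 = 7.0935.
E[X²] = 0.37·20.664 + 0.24·160.776 + 0.39·45.279 = 63.8907.
Var(X) = E[X²] − (E[X])² = 63.8907 − 50.3177 = 13.573.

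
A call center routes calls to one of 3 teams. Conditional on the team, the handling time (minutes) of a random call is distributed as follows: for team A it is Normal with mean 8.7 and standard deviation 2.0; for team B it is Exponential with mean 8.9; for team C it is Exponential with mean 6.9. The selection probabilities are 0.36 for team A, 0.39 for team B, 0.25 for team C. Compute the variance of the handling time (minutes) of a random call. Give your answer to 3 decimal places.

Per component, A: μ=8.7, E[X²]=79.69; B: μ=8.9, E[X²]=158.42; C: μ=6.9, E[X²]=95.22.
E[X] = 0.36·8.7 + 0.39·8.9 + 0.25·6.9 = 8.328.
E[X²] = 0.36·79.69 + 0.39·158.42 + 0.25·95.22 = 114.277.
Var(X) = E[X²] − (E[X])² = 114.277 − 69.3556 = 44.9216.

44.922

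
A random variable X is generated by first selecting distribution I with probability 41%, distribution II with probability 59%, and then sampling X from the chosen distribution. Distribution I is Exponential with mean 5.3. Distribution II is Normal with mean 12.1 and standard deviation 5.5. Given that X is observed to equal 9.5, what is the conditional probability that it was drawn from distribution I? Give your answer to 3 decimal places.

Likelihoods f(9.5 | ·): I: 0.0314247; II: 0.0648666.
Posterior ∝ prior × likelihood. Numerator for I: 0.41·0.0314247 = 0.0128841.
Normalizing constant: 0.41·0.0314247 + 0.59·0.0648666 = 0.0511554.
P(I | observation) = 0.0128841 / 0.0511554 = 0.251863.

0.252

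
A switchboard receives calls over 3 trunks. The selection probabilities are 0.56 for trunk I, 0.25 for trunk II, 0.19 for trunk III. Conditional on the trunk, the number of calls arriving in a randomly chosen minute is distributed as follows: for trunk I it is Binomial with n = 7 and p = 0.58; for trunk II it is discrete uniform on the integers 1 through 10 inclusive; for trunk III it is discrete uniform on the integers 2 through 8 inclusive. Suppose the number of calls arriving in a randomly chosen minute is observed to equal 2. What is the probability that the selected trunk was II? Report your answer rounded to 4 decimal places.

Likelihoods P(X=2 | ·): I: 0.0923255; II: 0.1; III: 0.142857.
Posterior ∝ prior × likelihood. Numerator for II: 0.25·0.1 = 0.025.
Normalizing constant: 0.56·0.0923255 + 0.25·0.1 + 0.19·0.142857 = 0.103845.
P(II | observation) = 0.025 / 0.103845 = 0.240743.

0.2407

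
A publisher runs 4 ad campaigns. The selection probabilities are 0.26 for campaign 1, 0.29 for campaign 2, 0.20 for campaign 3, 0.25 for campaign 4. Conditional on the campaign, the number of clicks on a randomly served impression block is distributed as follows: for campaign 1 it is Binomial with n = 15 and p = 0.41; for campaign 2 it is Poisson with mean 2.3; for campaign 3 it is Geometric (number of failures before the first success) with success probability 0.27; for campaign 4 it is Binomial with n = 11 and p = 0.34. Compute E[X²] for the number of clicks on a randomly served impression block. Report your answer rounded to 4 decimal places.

20.5571

For each component E[X²] = Var + (mean)², giving 1: 41.451; 2: 7.59; 3: 17.3237; 4: 16.456.
Overall E[X²] = 0.26·41.451 + 0.29·7.59 + 0.2·17.3237 + 0.25·16.456 = 20.5571.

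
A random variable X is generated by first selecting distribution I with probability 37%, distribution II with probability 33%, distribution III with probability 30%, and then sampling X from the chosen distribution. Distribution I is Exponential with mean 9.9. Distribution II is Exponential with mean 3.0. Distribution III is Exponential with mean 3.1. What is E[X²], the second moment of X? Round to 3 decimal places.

For each component E[X²] = Var + (mean)², giving I: 196.02; II: 18; III: 19.22.
Overall E[X²] = 0.37·196.02 + 0.33·18 + 0.3·19.22 = 84.2334.

84.233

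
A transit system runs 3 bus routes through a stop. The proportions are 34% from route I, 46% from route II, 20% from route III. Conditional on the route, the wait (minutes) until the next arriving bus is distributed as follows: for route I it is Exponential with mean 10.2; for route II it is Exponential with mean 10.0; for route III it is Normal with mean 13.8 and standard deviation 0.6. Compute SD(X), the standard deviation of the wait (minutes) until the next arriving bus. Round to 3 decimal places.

Per component, I: μ=10.2, E[X²]=208.08; II: μ=10, E[X²]=200; III: μ=13.8, E[X²]=190.8.
E[X] = 0.34·10.2 + 0.46·10 + 0.2·13.8 = 10.828.
E[X²] = 0.34·208.08 + 0.46·200 + 0.2·190.8 = 200.907.
Var(X) = E[X²] − (E[X])² = 200.907 − 117.246 = 83.6616.
SD(X) = √83.6616 = 9.14667.

9.147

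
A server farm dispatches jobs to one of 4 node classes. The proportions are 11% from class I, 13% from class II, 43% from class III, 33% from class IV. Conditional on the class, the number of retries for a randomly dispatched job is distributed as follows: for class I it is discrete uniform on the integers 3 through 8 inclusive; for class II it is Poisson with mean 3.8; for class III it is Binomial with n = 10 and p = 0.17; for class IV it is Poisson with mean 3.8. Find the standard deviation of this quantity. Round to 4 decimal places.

Per component, I: μ=5.5, E[X²]=33.1667; II: μ=3.8, E[X²]=18.24; III: μ=1.7, E[X²]=4.301; IV: μ=3.8, E[X²]=18.24.
E[X] = 0.11·5.5 + 0.13·3.8 + 0.43·1.7 + 0.33·3.8 = 3.084.
E[X²] = 0.11·33.1667 + 0.13·18.24 + 0.43·4.301 + 0.33·18.24 = 13.8882.
Var(X) = E[X²] − (E[X])² = 13.8882 − 9.51106 = 4.37711.
SD(X) = √4.37711 = 2.09215.

2.0922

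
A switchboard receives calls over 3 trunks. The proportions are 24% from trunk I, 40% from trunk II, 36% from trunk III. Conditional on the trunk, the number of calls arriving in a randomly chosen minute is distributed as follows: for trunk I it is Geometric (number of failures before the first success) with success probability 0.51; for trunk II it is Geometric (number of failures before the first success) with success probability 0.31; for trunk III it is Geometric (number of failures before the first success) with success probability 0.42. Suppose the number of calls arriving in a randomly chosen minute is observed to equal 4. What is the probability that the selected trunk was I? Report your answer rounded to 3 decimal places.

Likelihoods P(X=4 | ·): I: 0.0294005; II: 0.0702681; III: 0.0475293.
Posterior ∝ prior × likelihood. Numerator for I: 0.24·0.0294005 = 0.00705612.
Normalizing constant: 0.24·0.0294005 + 0.4·0.0702681 + 0.36·0.0475293 = 0.0522739.
P(I | observation) = 0.00705612 / 0.0522739 = 0.134984.

0.135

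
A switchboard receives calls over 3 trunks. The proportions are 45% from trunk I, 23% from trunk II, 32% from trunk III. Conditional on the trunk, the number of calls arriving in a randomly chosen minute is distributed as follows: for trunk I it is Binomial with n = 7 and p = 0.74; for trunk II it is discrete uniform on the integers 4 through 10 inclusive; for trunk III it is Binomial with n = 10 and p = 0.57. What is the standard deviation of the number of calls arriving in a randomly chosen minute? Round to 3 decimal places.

Per component, I: μ=5.18, E[X²]=28.1792; II: μ=7, E[X²]=53; III: μ=5.7, E[X²]=34.941.
E[X] = 0.45·5.18 + 0.23·7 + 0.32·5.7 = 5.765.
E[X²] = 0.45·28.1792 + 0.23·53 + 0.32·34.941 = 36.0518.
Var(X) = E[X²] − (E[X])² = 36.0518 − 33.2352 = 2.81654.
SD(X) = √2.81654 = 1.67825.

1.678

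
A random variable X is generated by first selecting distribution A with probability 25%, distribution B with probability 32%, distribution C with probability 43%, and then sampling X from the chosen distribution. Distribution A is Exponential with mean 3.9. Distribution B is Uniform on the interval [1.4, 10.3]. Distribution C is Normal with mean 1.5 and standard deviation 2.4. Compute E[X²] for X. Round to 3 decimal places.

24.113

For each component E[X²] = Var + (mean)², giving A: 30.42; B: 40.8233; C: 8.01.
Overall E[X²] = 0.25·30.42 + 0.32·40.8233 + 0.43·8.01 = 24.1128.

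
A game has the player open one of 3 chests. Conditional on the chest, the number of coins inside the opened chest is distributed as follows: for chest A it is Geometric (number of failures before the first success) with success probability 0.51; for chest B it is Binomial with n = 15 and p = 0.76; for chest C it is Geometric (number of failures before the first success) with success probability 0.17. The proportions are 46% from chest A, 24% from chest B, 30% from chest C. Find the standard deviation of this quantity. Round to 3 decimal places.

5.230

Per component, A: μ=0.960784, E[X²]=2.807; B: μ=11.4, E[X²]=132.696; C: μ=4.88235, E[X²]=52.5571.
E[X] = 0.46·0.960784 + 0.24·11.4 + 0.3·4.88235 = 4.64267.
E[X²] = 0.46·2.807 + 0.24·132.696 + 0.3·52.5571 = 48.9054.
Var(X) = E[X²] − (E[X])² = 48.9054 − 21.5544 = 27.351.
SD(X) = √27.351 = 5.22982.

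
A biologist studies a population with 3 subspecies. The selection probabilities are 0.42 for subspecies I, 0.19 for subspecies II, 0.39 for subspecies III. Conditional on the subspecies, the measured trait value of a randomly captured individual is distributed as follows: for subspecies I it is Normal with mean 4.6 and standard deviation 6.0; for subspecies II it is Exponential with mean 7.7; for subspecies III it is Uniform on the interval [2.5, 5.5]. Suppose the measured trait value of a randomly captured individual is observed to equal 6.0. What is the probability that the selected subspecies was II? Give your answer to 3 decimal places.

0.294

Likelihoods f(6.0 | ·): I: 0.0647048; II: 0.0595797; III: 0.
Posterior ∝ prior × likelihood. Numerator for II: 0.19·0.0595797 = 0.0113201.
Normalizing constant: 0.42·0.0647048 + 0.19·0.0595797 + 0.39·0 = 0.0384961.
P(II | observation) = 0.0113201 / 0.0384961 = 0.294059.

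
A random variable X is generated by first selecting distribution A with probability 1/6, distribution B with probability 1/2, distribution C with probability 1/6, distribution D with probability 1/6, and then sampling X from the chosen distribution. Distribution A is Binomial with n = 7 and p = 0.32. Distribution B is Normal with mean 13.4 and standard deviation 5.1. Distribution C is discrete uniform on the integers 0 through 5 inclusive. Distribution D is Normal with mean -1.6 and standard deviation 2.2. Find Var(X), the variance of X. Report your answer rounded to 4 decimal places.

Per component, A: μ=2.24, E[X²]=6.5408; B: μ=13.4, E[X²]=205.57; C: μ=2.5, E[X²]=9.16667; D: μ=-1.6, E[X²]=7.4.
E[X] = 0.166667·2.24 + 0.5·13.4 + 0.166667·2.5 + 0.166667·-1.6 = 7.22333.
E[X²] = 0.166667·6.5408 + 0.5·205.57 + 0.166667·9.16667 + 0.166667·7.4 = 106.636.
Var(X) = E[X²] − (E[X])² = 106.636 − 52.1765 = 54.4597.

54.4597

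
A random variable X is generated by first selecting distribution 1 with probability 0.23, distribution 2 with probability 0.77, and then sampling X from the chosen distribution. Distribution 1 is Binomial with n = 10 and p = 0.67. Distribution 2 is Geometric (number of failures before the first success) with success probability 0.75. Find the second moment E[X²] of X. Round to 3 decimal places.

11.261

For each component E[X²] = Var + (mean)², giving 1: 47.101; 2: 0.555556.
Overall E[X²] = 0.23·47.101 + 0.77·0.555556 = 11.261.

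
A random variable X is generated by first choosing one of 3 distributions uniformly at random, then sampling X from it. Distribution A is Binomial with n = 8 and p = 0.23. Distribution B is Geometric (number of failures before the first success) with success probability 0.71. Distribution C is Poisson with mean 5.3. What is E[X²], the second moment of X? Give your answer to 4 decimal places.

For each component E[X²] = Var + (mean)², giving A: 4.8024; B: 0.742115; C: 33.39.
Overall E[X²] = 0.333333·4.8024 + 0.333333·0.742115 + 0.333333·33.39 = 12.9782.

12.9782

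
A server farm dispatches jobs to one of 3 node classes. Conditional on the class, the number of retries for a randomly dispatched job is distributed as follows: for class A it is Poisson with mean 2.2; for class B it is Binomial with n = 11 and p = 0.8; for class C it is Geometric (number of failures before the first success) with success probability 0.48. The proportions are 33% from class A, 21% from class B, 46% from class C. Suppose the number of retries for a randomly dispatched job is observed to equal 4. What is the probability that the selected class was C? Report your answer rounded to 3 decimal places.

0.309

Likelihoods P(X=4 | ·): A: 0.108151; B: 0.00173015; C: 0.0350958.
Posterior ∝ prior × likelihood. Numerator for C: 0.46·0.0350958 = 0.016144.
Normalizing constant: 0.33·0.108151 + 0.21·0.00173015 + 0.46·0.0350958 = 0.0521973.
P(C | observation) = 0.016144 / 0.0521973 = 0.309289.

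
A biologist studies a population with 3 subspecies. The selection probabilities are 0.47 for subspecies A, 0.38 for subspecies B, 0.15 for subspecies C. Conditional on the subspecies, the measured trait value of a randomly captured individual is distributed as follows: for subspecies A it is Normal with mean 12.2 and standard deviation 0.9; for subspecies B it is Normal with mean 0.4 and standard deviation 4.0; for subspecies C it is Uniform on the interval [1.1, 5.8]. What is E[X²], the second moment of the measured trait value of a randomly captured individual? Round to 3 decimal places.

78.538

For each component E[X²] = Var + (mean)², giving A: 149.65; B: 16.16; C: 13.7433.
Overall E[X²] = 0.47·149.65 + 0.38·16.16 + 0.15·13.7433 = 78.5378.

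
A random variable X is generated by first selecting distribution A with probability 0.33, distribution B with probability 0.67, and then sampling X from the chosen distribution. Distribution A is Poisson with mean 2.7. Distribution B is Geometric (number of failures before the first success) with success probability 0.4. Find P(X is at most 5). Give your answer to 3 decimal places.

0.950

Conditional on each component, P(X ≤ 5): A: 0.943268; B: 0.953344.
By total probability, P(X ≤ 5) = 0.33·0.943268 + 0.67·0.953344 = 0.950019.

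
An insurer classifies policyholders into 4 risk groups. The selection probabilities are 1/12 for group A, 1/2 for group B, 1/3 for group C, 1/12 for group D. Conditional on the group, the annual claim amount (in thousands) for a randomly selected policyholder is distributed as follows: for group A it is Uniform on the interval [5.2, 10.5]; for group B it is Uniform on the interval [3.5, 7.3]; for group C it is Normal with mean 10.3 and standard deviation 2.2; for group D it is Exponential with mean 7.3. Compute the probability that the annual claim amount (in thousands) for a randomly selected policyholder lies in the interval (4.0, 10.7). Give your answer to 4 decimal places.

0.7365

Conditional on each group, P(4.0 < X < 10.7): A: 1; B: 0.868421; C: 0.570043; D: 0.347233.
By total probability, P(4.0 < X < 10.7) = 0.0833333·1 + 0.5·0.868421 + 0.333333·0.570043 + 0.0833333·0.347233 = 0.736494.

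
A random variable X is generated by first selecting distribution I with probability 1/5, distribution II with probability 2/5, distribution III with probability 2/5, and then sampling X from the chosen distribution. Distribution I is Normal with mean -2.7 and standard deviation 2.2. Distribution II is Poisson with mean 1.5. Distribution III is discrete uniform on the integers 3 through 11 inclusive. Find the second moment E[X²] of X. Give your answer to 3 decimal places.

For each component E[X²] = Var + (mean)², giving I: 12.13; II: 3.75; III: 55.6667.
Overall E[X²] = 0.2·12.13 + 0.4·3.75 + 0.4·55.6667 = 26.1927.

26.193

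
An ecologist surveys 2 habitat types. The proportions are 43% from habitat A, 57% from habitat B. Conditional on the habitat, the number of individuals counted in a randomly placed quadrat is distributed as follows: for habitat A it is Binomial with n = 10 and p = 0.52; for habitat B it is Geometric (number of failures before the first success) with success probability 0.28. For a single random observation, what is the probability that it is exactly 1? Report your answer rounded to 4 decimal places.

0.1179

Conditional on each habitat, P(X = 1): A: 0.00703355; B: 0.2016.
By total probability, P(X = 1) = 0.43·0.00703355 + 0.57·0.2016 = 0.117936.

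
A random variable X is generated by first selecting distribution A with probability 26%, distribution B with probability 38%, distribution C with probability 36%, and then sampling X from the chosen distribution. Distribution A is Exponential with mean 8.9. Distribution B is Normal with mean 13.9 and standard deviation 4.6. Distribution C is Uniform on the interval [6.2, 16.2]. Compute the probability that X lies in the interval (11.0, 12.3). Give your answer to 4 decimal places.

0.0950

Conditional on each component, P(11.0 < X < 12.3): A: 0.0394869; B: 0.0997803; C: 0.13.
By total probability, P(11.0 < X < 12.3) = 0.26·0.0394869 + 0.38·0.0997803 + 0.36·0.13 = 0.0949831.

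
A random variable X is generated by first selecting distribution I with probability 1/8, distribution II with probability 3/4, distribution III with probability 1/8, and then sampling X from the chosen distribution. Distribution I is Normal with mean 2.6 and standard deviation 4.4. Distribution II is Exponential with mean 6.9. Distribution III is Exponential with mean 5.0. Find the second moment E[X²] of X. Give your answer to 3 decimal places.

80.930

For each component E[X²] = Var + (mean)², giving I: 26.12; II: 95.22; III: 50.
Overall E[X²] = 0.125·26.12 + 0.75·95.22 + 0.125·50 = 80.93.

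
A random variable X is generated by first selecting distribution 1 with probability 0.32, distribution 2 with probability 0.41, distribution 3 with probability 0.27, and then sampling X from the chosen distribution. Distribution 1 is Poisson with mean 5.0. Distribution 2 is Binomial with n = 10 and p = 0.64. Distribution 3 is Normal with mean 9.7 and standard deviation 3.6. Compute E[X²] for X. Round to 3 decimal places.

56.242

For each component E[X²] = Var + (mean)², giving 1: 30; 2: 43.264; 3: 107.05.
Overall E[X²] = 0.32·30 + 0.41·43.264 + 0.27·107.05 = 56.2417.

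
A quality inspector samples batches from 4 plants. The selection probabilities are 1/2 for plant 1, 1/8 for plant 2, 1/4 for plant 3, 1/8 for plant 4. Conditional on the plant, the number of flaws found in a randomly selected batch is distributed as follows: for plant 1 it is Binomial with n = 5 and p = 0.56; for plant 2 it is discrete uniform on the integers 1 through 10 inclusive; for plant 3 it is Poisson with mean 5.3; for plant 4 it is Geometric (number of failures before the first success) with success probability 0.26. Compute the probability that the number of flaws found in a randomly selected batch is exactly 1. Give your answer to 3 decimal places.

Conditional on each plant, P(X = 1): 1: 0.104947; 2: 0.1; 3: 0.0264554; 4: 0.1924.
By total probability, P(X = 1) = 0.5·0.104947 + 0.125·0.1 + 0.25·0.0264554 + 0.125·0.1924 = 0.0956372.

0.096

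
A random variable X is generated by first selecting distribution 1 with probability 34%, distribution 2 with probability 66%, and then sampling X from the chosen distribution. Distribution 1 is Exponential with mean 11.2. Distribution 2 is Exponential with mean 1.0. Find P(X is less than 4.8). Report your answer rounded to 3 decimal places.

Conditional on each component, P(X < 4.8): 1: 0.348561; 2: 0.99177.
By total probability, P(X < 4.8) = 0.34·0.348561 + 0.66·0.99177 = 0.773079.

0.773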